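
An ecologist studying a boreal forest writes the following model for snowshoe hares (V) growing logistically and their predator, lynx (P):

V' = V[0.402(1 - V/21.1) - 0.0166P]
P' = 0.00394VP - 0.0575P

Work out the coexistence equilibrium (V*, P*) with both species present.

V* ≈ 14.6, P* ≈ 7.47

From dP/dt = 0 with P > 0: 0.00394V* = 0.0575, so V* = 14.6.
Substitute into dV/dt = 0: 0.402(1 - 14.6/21.1) = 0.0166P*.
The bracket is 0.308, giving P* = 0.124/0.0166 = 7.47.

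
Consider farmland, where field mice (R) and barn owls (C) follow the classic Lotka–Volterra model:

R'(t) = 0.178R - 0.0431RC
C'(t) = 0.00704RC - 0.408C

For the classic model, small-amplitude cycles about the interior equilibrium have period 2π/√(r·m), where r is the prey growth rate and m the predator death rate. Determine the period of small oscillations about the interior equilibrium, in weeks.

Here r = 0.178 and m = 0.408, so r·m = 0.0726.
ω = √0.0726 = 0.269 per week, hence T = 2π/ω ≈ 23.3 weeks.

T ≈ 23.3 weeks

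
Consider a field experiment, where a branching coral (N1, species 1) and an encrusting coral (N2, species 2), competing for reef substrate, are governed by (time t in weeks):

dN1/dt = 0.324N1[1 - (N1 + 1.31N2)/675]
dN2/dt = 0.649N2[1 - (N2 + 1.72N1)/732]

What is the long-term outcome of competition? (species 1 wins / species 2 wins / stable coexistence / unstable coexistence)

unstable coexistence (outcome depends on initial conditions)

Compare the nullcline intercepts: K1/α12 = 675/1.31 = 515 < K2 = 732; K2/α21 = 732/1.72 = 426 < K1 = 675.
Since both are reversed, neither can invade when rare; the interior point is a saddle.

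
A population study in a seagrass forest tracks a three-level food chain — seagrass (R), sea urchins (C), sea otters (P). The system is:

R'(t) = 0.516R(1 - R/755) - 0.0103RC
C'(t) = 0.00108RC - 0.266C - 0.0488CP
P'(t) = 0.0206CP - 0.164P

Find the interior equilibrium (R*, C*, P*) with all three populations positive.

From dP/dt = 0: 0.0206C* = 0.164, so C* = 7.96.
From dR/dt = 0: 0.516(1 - R*/755) = 0.0103·7.96, giving R* = 755·(1 - 0.159) = 635.
From dC/dt = 0: 0.00108·635 - 0.266 = 0.0488P*, so P* = 0.42/0.0488 = 8.6.

R* ≈ 635, C* ≈ 7.96, P* ≈ 8.6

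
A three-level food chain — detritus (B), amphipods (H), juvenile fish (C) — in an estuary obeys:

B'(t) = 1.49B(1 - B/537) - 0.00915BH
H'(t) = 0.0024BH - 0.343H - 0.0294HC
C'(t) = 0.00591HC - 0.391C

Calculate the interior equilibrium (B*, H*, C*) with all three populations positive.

From dC/dt = 0: 0.00591H* = 0.391, so H* = 66.2.
From dB/dt = 0: 1.49(1 - B*/537) = 0.00915·66.2, giving B* = 537·(1 - 0.406) = 319.
From dH/dt = 0: 0.0024·319 - 0.343 = 0.0294C*, so C* = 0.422/0.0294 = 14.4.

B* ≈ 319, H* ≈ 66.2, C* ≈ 14.4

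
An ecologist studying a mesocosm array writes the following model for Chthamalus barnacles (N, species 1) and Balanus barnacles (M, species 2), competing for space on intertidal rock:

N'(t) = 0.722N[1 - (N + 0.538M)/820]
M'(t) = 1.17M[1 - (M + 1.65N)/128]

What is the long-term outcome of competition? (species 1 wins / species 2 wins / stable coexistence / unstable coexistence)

Compare the nullcline intercepts: K1/α12 = 820/0.538 = 1520 > K2 = 128; K2/α21 = 128/1.65 = 77.6 < K1 = 820.
Since the inequalities point opposite ways, species 1 can invade but species 2 cannot.

species 1 excludes species 2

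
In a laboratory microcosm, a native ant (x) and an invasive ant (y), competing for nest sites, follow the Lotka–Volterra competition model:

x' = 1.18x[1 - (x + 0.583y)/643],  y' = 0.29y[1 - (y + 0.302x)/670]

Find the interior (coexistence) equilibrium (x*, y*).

x* ≈ 306, y* ≈ 577

Setting both brackets to zero gives the nullclines x + 0.583y = 643 and 0.302x + y = 670.
Substituting y = 670 - 0.302x into the first: x(1 - 0.583·0.302) = 643 - 0.583·670.
So x* = 252/0.824 = 306, and then y* = 670 - 0.302·306 = 577.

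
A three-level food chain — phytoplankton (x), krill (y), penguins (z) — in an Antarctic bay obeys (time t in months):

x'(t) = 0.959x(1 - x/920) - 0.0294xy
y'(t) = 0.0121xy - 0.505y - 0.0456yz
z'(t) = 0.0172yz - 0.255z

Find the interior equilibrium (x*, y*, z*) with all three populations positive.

x* ≈ 502, y* ≈ 14.8, z* ≈ 122

From dz/dt = 0: 0.0172y* = 0.255, so y* = 14.8.
From dx/dt = 0: 0.959(1 - x*/920) = 0.0294·14.8, giving x* = 920·(1 - 0.455) = 502.
From dy/dt = 0: 0.0121·502 - 0.505 = 0.0456z*, so z* = 5.57/0.0456 = 122.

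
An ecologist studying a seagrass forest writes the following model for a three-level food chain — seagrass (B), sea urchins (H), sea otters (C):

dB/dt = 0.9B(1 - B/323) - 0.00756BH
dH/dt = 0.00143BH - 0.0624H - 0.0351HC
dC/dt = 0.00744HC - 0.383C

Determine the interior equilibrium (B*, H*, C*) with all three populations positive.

From dC/dt = 0: 0.00744H* = 0.383, so H* = 51.5.
From dB/dt = 0: 0.9(1 - B*/323) = 0.00756·51.5, giving B* = 323·(1 - 0.432) = 183.
From dH/dt = 0: 0.00143·183 - 0.0624 = 0.0351C*, so C* = 0.2/0.0351 = 5.69.

B* ≈ 183, H* ≈ 51.5, C* ≈ 5.69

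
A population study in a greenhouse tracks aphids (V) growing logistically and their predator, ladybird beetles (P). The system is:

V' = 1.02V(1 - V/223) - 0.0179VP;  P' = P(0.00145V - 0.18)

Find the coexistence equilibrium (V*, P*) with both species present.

From dP/dt = 0 with P > 0: 0.00145V* = 0.18, so V* = 124.
Substitute into dV/dt = 0: 1.02(1 - 124/223) = 0.0179P*.
The bracket is 0.443, giving P* = 0.452/0.0179 = 25.3.

V* ≈ 124, P* ≈ 25.3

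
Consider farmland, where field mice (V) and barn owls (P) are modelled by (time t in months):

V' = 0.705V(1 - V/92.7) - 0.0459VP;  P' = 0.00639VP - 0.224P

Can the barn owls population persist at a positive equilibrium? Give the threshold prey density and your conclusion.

The predator equation gives dP/dt > 0 only when V > 0.224/0.00639 = 35.1.
Without the predator, V → K = 92.7. Since 92.7 > 35.1, the predator can invade and persist.

Threshold V = 35.1; K > 35.1, so yes, the predator persists.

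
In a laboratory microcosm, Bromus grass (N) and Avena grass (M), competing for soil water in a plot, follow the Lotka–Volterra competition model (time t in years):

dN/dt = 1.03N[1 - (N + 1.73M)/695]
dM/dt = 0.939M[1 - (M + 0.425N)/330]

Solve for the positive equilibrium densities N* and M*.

N* ≈ 469, M* ≈ 131

Setting both brackets to zero gives the nullclines N + 1.73M = 695 and 0.425N + M = 330.
Substituting M = 330 - 0.425N into the first: N(1 - 1.73·0.425) = 695 - 1.73·330.
So N* = 124/0.265 = 469, and then M* = 330 - 0.425·469 = 131.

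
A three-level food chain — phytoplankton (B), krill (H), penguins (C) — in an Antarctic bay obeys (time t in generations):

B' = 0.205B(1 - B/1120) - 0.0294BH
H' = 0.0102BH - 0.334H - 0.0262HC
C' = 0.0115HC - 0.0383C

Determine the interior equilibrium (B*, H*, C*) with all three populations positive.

From dC/dt = 0: 0.0115H* = 0.0383, so H* = 3.33.
From dB/dt = 0: 0.205(1 - B*/1120) = 0.0294·3.33, giving B* = 1120·(1 - 0.478) = 585.
From dH/dt = 0: 0.0102·585 - 0.334 = 0.0262C*, so C* = 5.63/0.0262 = 215.

B* ≈ 585, H* ≈ 3.33, C* ≈ 215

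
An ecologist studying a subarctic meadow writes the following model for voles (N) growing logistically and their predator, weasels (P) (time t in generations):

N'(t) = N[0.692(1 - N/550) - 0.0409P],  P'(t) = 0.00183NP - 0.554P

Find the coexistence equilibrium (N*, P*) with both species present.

From dP/dt = 0 with P > 0: 0.00183N* = 0.554, so N* = 303.
Substitute into dN/dt = 0: 0.692(1 - 303/550) = 0.0409P*.
The bracket is 0.45, giving P* = 0.311/0.0409 = 7.61.

N* ≈ 303, P* ≈ 7.61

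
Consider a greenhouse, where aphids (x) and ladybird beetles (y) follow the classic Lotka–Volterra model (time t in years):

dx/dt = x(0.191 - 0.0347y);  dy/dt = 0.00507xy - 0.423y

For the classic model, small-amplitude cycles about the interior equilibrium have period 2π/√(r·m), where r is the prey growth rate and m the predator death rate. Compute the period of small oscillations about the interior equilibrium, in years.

Here r = 0.191 and m = 0.423, so r·m = 0.0808.
ω = √0.0808 = 0.284 per year, hence T = 2π/ω ≈ 22.1 years.

T ≈ 22.1 years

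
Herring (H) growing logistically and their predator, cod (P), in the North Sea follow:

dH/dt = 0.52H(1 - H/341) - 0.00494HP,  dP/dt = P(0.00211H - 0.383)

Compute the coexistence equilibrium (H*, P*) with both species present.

From dP/dt = 0 with P > 0: 0.00211H* = 0.383, so H* = 182.
Substitute into dH/dt = 0: 0.52(1 - 182/341) = 0.00494P*.
The bracket is 0.468, giving P* = 0.243/0.00494 = 49.2.

H* ≈ 182, P* ≈ 49.2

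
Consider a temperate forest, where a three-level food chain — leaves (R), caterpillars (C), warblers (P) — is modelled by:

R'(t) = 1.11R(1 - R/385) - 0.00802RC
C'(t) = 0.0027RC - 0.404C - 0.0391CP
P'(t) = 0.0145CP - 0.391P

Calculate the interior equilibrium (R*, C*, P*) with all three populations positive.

R* ≈ 310, C* ≈ 27, P* ≈ 11.1

From dP/dt = 0: 0.0145C* = 0.391, so C* = 27.
From dR/dt = 0: 1.11(1 - R*/385) = 0.00802·27, giving R* = 385·(1 - 0.195) = 310.
From dC/dt = 0: 0.0027·310 - 0.404 = 0.0391P*, so P* = 0.433/0.0391 = 11.1.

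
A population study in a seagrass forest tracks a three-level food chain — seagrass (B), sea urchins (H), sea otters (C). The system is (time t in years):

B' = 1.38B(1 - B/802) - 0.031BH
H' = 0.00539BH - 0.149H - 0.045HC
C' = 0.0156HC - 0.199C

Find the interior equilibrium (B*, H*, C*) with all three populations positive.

B* ≈ 572, H* ≈ 12.8, C* ≈ 65.2

From dC/dt = 0: 0.0156H* = 0.199, so H* = 12.8.
From dB/dt = 0: 1.38(1 - B*/802) = 0.031·12.8, giving B* = 802·(1 - 0.287) = 572.
From dH/dt = 0: 0.00539·572 - 0.149 = 0.045C*, so C* = 2.94/0.045 = 65.2.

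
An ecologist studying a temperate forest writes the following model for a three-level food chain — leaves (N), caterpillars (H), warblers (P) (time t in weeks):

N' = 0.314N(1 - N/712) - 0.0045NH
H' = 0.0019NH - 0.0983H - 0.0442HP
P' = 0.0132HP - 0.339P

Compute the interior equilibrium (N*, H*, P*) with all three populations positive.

N* ≈ 450, H* ≈ 25.7, P* ≈ 17.1

From dP/dt = 0: 0.0132H* = 0.339, so H* = 25.7.
From dN/dt = 0: 0.314(1 - N*/712) = 0.0045·25.7, giving N* = 712·(1 - 0.368) = 450.
From dH/dt = 0: 0.0019·450 - 0.0983 = 0.0442P*, so P* = 0.757/0.0442 = 17.1.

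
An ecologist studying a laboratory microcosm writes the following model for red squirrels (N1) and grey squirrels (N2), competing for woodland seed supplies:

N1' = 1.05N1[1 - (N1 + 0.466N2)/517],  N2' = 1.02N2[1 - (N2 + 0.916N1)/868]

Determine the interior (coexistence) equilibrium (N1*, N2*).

N1* ≈ 196, N2* ≈ 688

Setting both brackets to zero gives the nullclines N1 + 0.466N2 = 517 and 0.916N1 + N2 = 868.
Substituting N2 = 868 - 0.916N1 into the first: N1(1 - 0.466·0.916) = 517 - 0.466·868.
So N1* = 113/0.573 = 196, and then N2* = 868 - 0.916·196 = 688.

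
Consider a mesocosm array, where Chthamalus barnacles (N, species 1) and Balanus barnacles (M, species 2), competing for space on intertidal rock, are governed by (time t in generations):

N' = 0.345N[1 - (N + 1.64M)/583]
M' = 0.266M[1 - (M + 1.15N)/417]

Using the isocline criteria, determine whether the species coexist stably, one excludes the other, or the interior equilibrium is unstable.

unstable coexistence (outcome depends on initial conditions)

Compare the nullcline intercepts: K1/α12 = 583/1.64 = 355 < K2 = 417; K2/α21 = 417/1.15 = 363 < K1 = 583.
Since both are reversed, neither can invade when rare; the interior point is a saddle.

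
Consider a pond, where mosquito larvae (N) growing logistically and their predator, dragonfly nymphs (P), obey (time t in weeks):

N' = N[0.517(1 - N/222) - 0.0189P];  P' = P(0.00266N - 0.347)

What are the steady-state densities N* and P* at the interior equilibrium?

From dP/dt = 0 with P > 0: 0.00266N* = 0.347, so N* = 130.
Substitute into dN/dt = 0: 0.517(1 - 130/222) = 0.0189P*.
The bracket is 0.412, giving P* = 0.213/0.0189 = 11.3.

N* ≈ 130, P* ≈ 11.3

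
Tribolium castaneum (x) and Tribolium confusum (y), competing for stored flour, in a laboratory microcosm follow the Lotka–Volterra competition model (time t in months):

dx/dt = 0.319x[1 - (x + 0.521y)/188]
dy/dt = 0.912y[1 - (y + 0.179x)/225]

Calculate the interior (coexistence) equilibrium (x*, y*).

Setting both brackets to zero gives the nullclines x + 0.521y = 188 and 0.179x + y = 225.
Substituting y = 225 - 0.179x into the first: x(1 - 0.521·0.179) = 188 - 0.521·225.
So x* = 70.8/0.907 = 78.1, and then y* = 225 - 0.179·78.1 = 211.

x* ≈ 78.1, y* ≈ 211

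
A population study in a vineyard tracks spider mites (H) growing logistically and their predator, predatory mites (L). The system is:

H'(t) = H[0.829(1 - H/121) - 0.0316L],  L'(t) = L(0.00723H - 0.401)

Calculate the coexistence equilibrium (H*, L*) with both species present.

From dL/dt = 0 with L > 0: 0.00723H* = 0.401, so H* = 55.5.
Substitute into dH/dt = 0: 0.829(1 - 55.5/121) = 0.0316L*.
The bracket is 0.542, giving L* = 0.449/0.0316 = 14.2.

H* ≈ 55.5, L* ≈ 14.2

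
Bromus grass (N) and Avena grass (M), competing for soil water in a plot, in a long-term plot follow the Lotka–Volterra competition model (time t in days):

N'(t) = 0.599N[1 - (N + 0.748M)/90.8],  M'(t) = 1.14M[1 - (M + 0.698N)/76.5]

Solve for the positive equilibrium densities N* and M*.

N* ≈ 70.3, M* ≈ 27.5

Setting both brackets to zero gives the nullclines N + 0.748M = 90.8 and 0.698N + M = 76.5.
Substituting M = 76.5 - 0.698N into the first: N(1 - 0.748·0.698) = 90.8 - 0.748·76.5.
So N* = 33.6/0.478 = 70.3, and then M* = 76.5 - 0.698·70.3 = 27.5.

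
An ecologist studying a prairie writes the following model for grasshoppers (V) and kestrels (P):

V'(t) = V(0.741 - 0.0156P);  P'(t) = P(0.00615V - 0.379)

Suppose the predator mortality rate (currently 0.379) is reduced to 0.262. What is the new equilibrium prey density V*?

At the interior fixed point, setting dP/dt = 0 with P > 0 fixes V* = (predator death rate)/(VP coefficient) — independent of the other coefficients.
With the change, V* = 0.262/0.00615 = 42.6; it falls from 61.6.

V* ≈ 42.6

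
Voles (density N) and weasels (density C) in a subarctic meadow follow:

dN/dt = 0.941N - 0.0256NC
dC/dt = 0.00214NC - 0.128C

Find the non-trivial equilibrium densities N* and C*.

Set dC/dt = 0 with C > 0: 0.00214N - 0.128 = 0, so N* = 0.128/0.00214 = 59.8.
Set dN/dt = 0 with N > 0: 0.941 - 0.0256C = 0, so C* = 0.941/0.0256 = 36.8.

N* ≈ 59.8, C* ≈ 36.8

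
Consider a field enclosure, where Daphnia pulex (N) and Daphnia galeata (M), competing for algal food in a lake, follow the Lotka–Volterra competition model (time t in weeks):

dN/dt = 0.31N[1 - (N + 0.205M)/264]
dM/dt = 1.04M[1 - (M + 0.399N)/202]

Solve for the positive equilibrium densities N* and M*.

Setting both brackets to zero gives the nullclines N + 0.205M = 264 and 0.399N + M = 202.
Substituting M = 202 - 0.399N into the first: N(1 - 0.205·0.399) = 264 - 0.205·202.
So N* = 223/0.918 = 242, and then M* = 202 - 0.399·242 = 105.

N* ≈ 242, M* ≈ 105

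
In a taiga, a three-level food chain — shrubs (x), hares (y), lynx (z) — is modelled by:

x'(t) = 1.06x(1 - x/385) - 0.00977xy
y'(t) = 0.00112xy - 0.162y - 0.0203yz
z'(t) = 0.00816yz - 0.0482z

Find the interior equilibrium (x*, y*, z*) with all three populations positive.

x* ≈ 364, y* ≈ 5.91, z* ≈ 12.1

From dz/dt = 0: 0.00816y* = 0.0482, so y* = 5.91.
From dx/dt = 0: 1.06(1 - x*/385) = 0.00977·5.91, giving x* = 385·(1 - 0.0544) = 364.
From dy/dt = 0: 0.00112·364 - 0.162 = 0.0203z*, so z* = 0.246/0.0203 = 12.1.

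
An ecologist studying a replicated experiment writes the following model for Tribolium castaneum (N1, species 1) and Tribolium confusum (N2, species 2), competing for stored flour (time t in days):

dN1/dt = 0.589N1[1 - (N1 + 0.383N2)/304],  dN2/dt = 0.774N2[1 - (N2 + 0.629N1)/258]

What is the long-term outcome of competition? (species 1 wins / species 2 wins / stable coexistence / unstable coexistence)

Compare the nullcline intercepts: K1/α12 = 304/0.383 = 794 > K2 = 258; K2/α21 = 258/0.629 = 410 > K1 = 304.
Since both inequalities hold, each species can invade when rare, so the interior equilibrium is stable.

stable coexistence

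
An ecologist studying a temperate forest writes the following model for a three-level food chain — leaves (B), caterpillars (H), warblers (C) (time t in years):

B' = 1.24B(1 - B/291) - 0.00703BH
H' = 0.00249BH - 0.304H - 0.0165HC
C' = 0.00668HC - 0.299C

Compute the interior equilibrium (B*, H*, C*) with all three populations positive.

From dC/dt = 0: 0.00668H* = 0.299, so H* = 44.8.
From dB/dt = 0: 1.24(1 - B*/291) = 0.00703·44.8, giving B* = 291·(1 - 0.254) = 217.
From dH/dt = 0: 0.00249·217 - 0.304 = 0.0165C*, so C* = 0.237/0.0165 = 14.3.

B* ≈ 217, H* ≈ 44.8, C* ≈ 14.3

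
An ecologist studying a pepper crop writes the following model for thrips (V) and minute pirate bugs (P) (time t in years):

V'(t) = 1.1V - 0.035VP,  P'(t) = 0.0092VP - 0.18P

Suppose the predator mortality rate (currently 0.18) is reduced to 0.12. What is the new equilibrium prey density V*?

V* ≈ 13

At the interior fixed point, setting dP/dt = 0 with P > 0 fixes V* = (predator death rate)/(VP coefficient) — independent of the other coefficients.
With the change, V* = 0.12/0.0092 = 13; it falls from 19.6.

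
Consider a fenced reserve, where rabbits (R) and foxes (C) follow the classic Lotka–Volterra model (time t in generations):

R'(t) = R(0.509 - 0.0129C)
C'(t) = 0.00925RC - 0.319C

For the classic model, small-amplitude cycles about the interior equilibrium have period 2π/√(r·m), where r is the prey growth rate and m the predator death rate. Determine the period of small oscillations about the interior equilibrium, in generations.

Here r = 0.509 and m = 0.319, so r·m = 0.162.
ω = √0.162 = 0.403 per generation, hence T = 2π/ω ≈ 15.6 generations.

T ≈ 15.6 generations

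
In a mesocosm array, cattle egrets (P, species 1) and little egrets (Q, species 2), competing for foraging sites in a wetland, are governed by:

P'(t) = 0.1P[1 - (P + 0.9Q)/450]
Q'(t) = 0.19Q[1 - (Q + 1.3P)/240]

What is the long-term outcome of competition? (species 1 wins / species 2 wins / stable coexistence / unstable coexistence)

Compare the nullcline intercepts: K1/α12 = 450/0.9 = 500 > K2 = 240; K2/α21 = 240/1.3 = 185 < K1 = 450.
Since the inequalities point opposite ways, species 1 can invade but species 2 cannot.

species 1 excludes species 2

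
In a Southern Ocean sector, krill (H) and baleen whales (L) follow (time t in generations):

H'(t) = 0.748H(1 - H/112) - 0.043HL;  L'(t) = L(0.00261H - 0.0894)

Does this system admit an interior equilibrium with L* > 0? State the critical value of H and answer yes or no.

The predator equation gives dL/dt > 0 only when H > 0.0894/0.00261 = 34.3.
Without the predator, H → K = 112. Since 112 > 34.3, the predator can invade and persist.

Threshold H = 34.3; K > 34.3, so yes, the predator persists.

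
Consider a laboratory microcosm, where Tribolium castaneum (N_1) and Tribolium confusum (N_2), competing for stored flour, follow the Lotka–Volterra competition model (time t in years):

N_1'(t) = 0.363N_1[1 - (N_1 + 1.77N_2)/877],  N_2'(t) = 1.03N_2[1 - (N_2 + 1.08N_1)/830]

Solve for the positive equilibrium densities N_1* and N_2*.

Setting both brackets to zero gives the nullclines N_1 + 1.77N_2 = 877 and 1.08N_1 + N_2 = 830.
Substituting N_2 = 830 - 1.08N_1 into the first: N_1(1 - 1.77·1.08) = 877 - 1.77·830.
So N_1* = -592/-0.912 = 650, and then N_2* = 830 - 1.08·650 = 129.

N_1* ≈ 650, N_2* ≈ 129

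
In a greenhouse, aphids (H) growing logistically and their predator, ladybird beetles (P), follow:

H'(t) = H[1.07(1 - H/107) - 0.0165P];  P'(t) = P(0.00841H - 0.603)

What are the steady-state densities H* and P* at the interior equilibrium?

H* ≈ 71.7, P* ≈ 21.4

From dP/dt = 0 with P > 0: 0.00841H* = 0.603, so H* = 71.7.
Substitute into dH/dt = 0: 1.07(1 - 71.7/107) = 0.0165P*.
The bracket is 0.33, giving P* = 0.353/0.0165 = 21.4.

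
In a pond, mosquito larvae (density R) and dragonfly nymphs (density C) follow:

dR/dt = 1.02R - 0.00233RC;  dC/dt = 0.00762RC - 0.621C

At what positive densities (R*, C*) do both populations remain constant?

Set dC/dt = 0 with C > 0: 0.00762R - 0.621 = 0, so R* = 0.621/0.00762 = 81.5.
Set dR/dt = 0 with R > 0: 1.02 - 0.00233C = 0, so C* = 1.02/0.00233 = 438.

R* ≈ 81.5, C* ≈ 438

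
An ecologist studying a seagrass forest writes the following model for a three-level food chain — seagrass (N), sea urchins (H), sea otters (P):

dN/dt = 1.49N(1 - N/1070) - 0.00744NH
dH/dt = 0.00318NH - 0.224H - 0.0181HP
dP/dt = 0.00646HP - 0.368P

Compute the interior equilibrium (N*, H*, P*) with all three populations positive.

N* ≈ 766, H* ≈ 57, P* ≈ 122

From dP/dt = 0: 0.00646H* = 0.368, so H* = 57.
From dN/dt = 0: 1.49(1 - N*/1070) = 0.00744·57, giving N* = 1070·(1 - 0.284) = 766.
From dH/dt = 0: 0.00318·766 - 0.224 = 0.0181P*, so P* = 2.21/0.0181 = 122.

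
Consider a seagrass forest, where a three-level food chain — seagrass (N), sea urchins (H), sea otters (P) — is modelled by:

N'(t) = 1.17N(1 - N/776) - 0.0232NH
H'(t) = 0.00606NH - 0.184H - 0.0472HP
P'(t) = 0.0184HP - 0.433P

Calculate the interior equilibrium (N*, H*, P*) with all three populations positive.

N* ≈ 414, H* ≈ 23.5, P* ≈ 49.2

From dP/dt = 0: 0.0184H* = 0.433, so H* = 23.5.
From dN/dt = 0: 1.17(1 - N*/776) = 0.0232·23.5, giving N* = 776·(1 - 0.467) = 414.
From dH/dt = 0: 0.00606·414 - 0.184 = 0.0472P*, so P* = 2.32/0.0472 = 49.2.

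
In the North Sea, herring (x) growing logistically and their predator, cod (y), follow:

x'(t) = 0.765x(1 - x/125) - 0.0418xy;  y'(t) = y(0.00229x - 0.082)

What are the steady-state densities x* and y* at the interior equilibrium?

x* ≈ 35.8, y* ≈ 13.1

From dy/dt = 0 with y > 0: 0.00229x* = 0.082, so x* = 35.8.
Substitute into dx/dt = 0: 0.765(1 - 35.8/125) = 0.0418y*.
The bracket is 0.714, giving y* = 0.546/0.0418 = 13.1.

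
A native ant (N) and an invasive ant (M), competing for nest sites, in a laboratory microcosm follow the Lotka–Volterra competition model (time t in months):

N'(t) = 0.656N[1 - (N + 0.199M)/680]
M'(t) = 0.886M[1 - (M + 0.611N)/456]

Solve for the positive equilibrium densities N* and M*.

N* ≈ 671, M* ≈ 46.1

Setting both brackets to zero gives the nullclines N + 0.199M = 680 and 0.611N + M = 456.
Substituting M = 456 - 0.611N into the first: N(1 - 0.199·0.611) = 680 - 0.199·456.
So N* = 589/0.878 = 671, and then M* = 456 - 0.611·671 = 46.1.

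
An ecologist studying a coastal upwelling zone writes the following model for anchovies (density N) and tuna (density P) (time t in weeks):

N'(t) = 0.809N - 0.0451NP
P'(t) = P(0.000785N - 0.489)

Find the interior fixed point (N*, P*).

Set dP/dt = 0 with P > 0: 0.000785N - 0.489 = 0, so N* = 0.489/0.000785 = 623.
Set dN/dt = 0 with N > 0: 0.809 - 0.0451P = 0, so P* = 0.809/0.0451 = 17.9.

N* ≈ 623, P* ≈ 17.9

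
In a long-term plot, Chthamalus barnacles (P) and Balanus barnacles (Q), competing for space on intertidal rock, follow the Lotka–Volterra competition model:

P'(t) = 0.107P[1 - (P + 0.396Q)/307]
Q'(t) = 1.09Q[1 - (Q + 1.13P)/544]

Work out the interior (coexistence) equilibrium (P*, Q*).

P* ≈ 166, Q* ≈ 357

Setting both brackets to zero gives the nullclines P + 0.396Q = 307 and 1.13P + Q = 544.
Substituting Q = 544 - 1.13P into the first: P(1 - 0.396·1.13) = 307 - 0.396·544.
So P* = 91.6/0.553 = 166, and then Q* = 544 - 1.13·166 = 357.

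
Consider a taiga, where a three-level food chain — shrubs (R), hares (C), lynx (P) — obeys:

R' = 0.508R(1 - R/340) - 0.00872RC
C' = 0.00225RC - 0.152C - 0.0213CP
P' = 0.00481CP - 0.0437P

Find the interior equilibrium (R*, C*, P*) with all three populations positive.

R* ≈ 287, C* ≈ 9.09, P* ≈ 23.2

From dP/dt = 0: 0.00481C* = 0.0437, so C* = 9.09.
From dR/dt = 0: 0.508(1 - R*/340) = 0.00872·9.09, giving R* = 340·(1 - 0.156) = 287.
From dC/dt = 0: 0.00225·287 - 0.152 = 0.0213P*, so P* = 0.494/0.0213 = 23.2.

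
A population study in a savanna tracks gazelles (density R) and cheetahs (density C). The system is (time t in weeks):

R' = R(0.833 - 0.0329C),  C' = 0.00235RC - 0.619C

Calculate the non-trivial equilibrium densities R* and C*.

R* ≈ 263, C* ≈ 25.3

Set dC/dt = 0 with C > 0: 0.00235R - 0.619 = 0, so R* = 0.619/0.00235 = 263.
Set dR/dt = 0 with R > 0: 0.833 - 0.0329C = 0, so C* = 0.833/0.0329 = 25.3.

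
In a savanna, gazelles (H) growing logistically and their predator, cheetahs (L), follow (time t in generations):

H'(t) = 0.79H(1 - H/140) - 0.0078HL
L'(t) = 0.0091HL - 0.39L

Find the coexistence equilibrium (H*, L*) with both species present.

From dL/dt = 0 with L > 0: 0.0091H* = 0.39, so H* = 42.9.
Substitute into dH/dt = 0: 0.79(1 - 42.9/140) = 0.0078L*.
The bracket is 0.694, giving L* = 0.548/0.0078 = 70.3.

H* ≈ 42.9, L* ≈ 70.3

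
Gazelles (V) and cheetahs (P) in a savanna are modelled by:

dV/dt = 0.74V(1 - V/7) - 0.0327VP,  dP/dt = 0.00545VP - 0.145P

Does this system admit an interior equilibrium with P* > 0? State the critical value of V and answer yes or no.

The predator equation gives dP/dt > 0 only when V > 0.145/0.00545 = 26.6.
Without the predator, V → K = 7. Since 7 < 26.6, the predator cannot invade.

Threshold V = 26.6; K < 26.6, so no, the predator goes extinct.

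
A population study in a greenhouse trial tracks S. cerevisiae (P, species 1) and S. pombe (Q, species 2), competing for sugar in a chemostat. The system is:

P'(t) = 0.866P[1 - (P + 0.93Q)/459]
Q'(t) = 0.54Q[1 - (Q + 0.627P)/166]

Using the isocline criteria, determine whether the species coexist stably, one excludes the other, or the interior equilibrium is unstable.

species 1 excludes species 2

Compare the nullcline intercepts: K1/α12 = 459/0.93 = 494 > K2 = 166; K2/α21 = 166/0.627 = 265 < K1 = 459.
Since the inequalities point opposite ways, species 1 can invade but species 2 cannot.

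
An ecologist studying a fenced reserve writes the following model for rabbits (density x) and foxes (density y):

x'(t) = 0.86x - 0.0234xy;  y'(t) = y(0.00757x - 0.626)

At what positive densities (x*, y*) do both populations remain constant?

x* ≈ 82.7, y* ≈ 36.8

Set dy/dt = 0 with y > 0: 0.00757x - 0.626 = 0, so x* = 0.626/0.00757 = 82.7.
Set dx/dt = 0 with x > 0: 0.86 - 0.0234y = 0, so y* = 0.86/0.0234 = 36.8.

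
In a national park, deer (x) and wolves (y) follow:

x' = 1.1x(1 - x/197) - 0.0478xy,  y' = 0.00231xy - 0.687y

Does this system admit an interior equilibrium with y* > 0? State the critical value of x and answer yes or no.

The predator equation gives dy/dt > 0 only when x > 0.687/0.00231 = 297.
Without the predator, x → K = 197. Since 197 < 297, the predator cannot invade.

Threshold x = 297; K < 297, so no, the predator goes extinct.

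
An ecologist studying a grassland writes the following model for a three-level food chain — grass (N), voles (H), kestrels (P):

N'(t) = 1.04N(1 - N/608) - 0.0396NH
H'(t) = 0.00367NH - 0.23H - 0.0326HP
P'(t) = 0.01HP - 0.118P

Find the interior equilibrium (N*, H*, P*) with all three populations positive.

N* ≈ 335, H* ≈ 11.8, P* ≈ 30.6

From dP/dt = 0: 0.01H* = 0.118, so H* = 11.8.
From dN/dt = 0: 1.04(1 - N*/608) = 0.0396·11.8, giving N* = 608·(1 - 0.449) = 335.
From dH/dt = 0: 0.00367·335 - 0.23 = 0.0326P*, so P* = 0.999/0.0326 = 30.6.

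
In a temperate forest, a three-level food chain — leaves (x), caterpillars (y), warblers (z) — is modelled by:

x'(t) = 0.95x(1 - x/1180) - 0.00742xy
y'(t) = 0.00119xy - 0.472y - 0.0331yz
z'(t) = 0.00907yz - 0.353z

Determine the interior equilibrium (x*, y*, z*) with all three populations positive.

x* ≈ 821, y* ≈ 38.9, z* ≈ 15.3

From dz/dt = 0: 0.00907y* = 0.353, so y* = 38.9.
From dx/dt = 0: 0.95(1 - x*/1180) = 0.00742·38.9, giving x* = 1180·(1 - 0.304) = 821.
From dy/dt = 0: 0.00119·821 - 0.472 = 0.0331z*, so z* = 0.505/0.0331 = 15.3.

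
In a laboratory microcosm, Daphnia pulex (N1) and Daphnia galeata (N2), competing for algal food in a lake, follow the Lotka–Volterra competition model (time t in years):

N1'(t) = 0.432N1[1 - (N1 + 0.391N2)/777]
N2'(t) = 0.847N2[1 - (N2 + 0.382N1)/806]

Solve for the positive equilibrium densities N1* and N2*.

N1* ≈ 543, N2* ≈ 599

Setting both brackets to zero gives the nullclines N1 + 0.391N2 = 777 and 0.382N1 + N2 = 806.
Substituting N2 = 806 - 0.382N1 into the first: N1(1 - 0.391·0.382) = 777 - 0.391·806.
So N1* = 462/0.851 = 543, and then N2* = 806 - 0.382·543 = 599.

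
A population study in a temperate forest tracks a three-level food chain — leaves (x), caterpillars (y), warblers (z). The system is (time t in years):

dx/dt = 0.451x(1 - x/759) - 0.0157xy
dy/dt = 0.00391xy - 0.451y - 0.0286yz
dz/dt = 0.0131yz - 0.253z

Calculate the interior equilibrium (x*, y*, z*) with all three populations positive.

x* ≈ 249, y* ≈ 19.3, z* ≈ 18.2

From dz/dt = 0: 0.0131y* = 0.253, so y* = 19.3.
From dx/dt = 0: 0.451(1 - x*/759) = 0.0157·19.3, giving x* = 759·(1 - 0.672) = 249.
From dy/dt = 0: 0.00391·249 - 0.451 = 0.0286z*, so z* = 0.521/0.0286 = 18.2.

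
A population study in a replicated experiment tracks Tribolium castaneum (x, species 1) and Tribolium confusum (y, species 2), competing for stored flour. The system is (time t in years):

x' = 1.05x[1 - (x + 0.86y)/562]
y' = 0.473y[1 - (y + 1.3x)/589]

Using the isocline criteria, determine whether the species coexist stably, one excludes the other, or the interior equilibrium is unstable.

Compare the nullcline intercepts: K1/α12 = 562/0.86 = 653 > K2 = 589; K2/α21 = 589/1.3 = 453 < K1 = 562.
Since the inequalities point opposite ways, species 1 can invade but species 2 cannot.

species 1 excludes species 2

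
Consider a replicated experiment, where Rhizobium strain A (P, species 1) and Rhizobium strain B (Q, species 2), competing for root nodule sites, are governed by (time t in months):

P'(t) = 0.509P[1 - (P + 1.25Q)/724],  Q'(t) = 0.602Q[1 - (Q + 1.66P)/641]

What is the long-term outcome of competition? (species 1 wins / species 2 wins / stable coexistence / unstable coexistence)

unstable coexistence (outcome depends on initial conditions)

Compare the nullcline intercepts: K1/α12 = 724/1.25 = 579 < K2 = 641; K2/α21 = 641/1.66 = 386 < K1 = 724.
Since both are reversed, neither can invade when rare; the interior point is a saddle.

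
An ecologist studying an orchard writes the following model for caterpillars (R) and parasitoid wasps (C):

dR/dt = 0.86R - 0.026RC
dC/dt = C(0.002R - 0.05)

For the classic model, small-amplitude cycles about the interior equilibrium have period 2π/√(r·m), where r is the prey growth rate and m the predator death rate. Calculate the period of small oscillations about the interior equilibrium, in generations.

Here r = 0.86 and m = 0.05, so r·m = 0.043.
ω = √0.043 = 0.207 per generation, hence T = 2π/ω ≈ 30.3 generations.

T ≈ 30.3 generations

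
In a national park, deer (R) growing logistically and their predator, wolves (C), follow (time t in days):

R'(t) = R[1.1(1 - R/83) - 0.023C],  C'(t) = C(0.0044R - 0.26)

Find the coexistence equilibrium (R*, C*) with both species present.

R* ≈ 59.1, C* ≈ 13.8

From dC/dt = 0 with C > 0: 0.0044R* = 0.26, so R* = 59.1.
Substitute into dR/dt = 0: 1.1(1 - 59.1/83) = 0.023C*.
The bracket is 0.288, giving C* = 0.317/0.023 = 13.8.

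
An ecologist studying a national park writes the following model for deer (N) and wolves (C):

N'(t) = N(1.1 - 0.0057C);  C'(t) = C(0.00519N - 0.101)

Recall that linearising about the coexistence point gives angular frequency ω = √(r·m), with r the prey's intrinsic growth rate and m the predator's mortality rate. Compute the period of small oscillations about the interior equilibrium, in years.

T ≈ 18.9 years

Here r = 1.1 and m = 0.101, so r·m = 0.111.
ω = √0.111 = 0.333 per year, hence T = 2π/ω ≈ 18.9 years.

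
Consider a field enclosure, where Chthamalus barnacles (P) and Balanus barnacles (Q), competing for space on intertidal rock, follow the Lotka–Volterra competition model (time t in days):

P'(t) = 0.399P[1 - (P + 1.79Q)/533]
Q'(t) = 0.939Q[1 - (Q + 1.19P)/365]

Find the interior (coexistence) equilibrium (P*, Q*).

P* ≈ 106, Q* ≈ 238

Setting both brackets to zero gives the nullclines P + 1.79Q = 533 and 1.19P + Q = 365.
Substituting Q = 365 - 1.19P into the first: P(1 - 1.79·1.19) = 533 - 1.79·365.
So P* = -120/-1.13 = 106, and then Q* = 365 - 1.19·106 = 238.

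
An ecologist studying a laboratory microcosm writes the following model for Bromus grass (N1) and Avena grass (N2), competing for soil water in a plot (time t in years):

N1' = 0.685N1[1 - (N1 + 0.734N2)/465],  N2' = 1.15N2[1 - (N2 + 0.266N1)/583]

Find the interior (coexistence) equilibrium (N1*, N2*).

Setting both brackets to zero gives the nullclines N1 + 0.734N2 = 465 and 0.266N1 + N2 = 583.
Substituting N2 = 583 - 0.266N1 into the first: N1(1 - 0.734·0.266) = 465 - 0.734·583.
So N1* = 37.1/0.805 = 46.1, and then N2* = 583 - 0.266·46.1 = 571.

N1* ≈ 46.1, N2* ≈ 571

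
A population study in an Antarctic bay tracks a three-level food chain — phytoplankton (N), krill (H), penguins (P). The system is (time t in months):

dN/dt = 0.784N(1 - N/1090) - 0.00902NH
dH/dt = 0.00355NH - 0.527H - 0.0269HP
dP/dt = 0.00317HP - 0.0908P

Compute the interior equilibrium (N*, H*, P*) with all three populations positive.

N* ≈ 731, H* ≈ 28.6, P* ≈ 76.9

From dP/dt = 0: 0.00317H* = 0.0908, so H* = 28.6.
From dN/dt = 0: 0.784(1 - N*/1090) = 0.00902·28.6, giving N* = 1090·(1 - 0.33) = 731.
From dH/dt = 0: 0.00355·731 - 0.527 = 0.0269P*, so P* = 2.07/0.0269 = 76.9.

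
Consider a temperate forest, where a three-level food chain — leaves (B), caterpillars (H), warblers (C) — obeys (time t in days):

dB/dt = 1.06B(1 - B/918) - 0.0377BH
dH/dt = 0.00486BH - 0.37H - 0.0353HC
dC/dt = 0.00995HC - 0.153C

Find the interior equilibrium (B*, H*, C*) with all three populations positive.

From dC/dt = 0: 0.00995H* = 0.153, so H* = 15.4.
From dB/dt = 0: 1.06(1 - B*/918) = 0.0377·15.4, giving B* = 918·(1 - 0.547) = 416.
From dH/dt = 0: 0.00486·416 - 0.37 = 0.0353C*, so C* = 1.65/0.0353 = 46.8.

B* ≈ 416, H* ≈ 15.4, C* ≈ 46.8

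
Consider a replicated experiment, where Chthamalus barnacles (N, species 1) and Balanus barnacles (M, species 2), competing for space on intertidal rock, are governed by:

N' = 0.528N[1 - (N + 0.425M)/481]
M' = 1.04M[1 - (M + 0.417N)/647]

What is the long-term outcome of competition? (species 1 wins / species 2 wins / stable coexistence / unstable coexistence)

stable coexistence

Compare the nullcline intercepts: K1/α12 = 481/0.425 = 1130 > K2 = 647; K2/α21 = 647/0.417 = 1550 > K1 = 481.
Since both inequalities hold, each species can invade when rare, so the interior equilibrium is stable.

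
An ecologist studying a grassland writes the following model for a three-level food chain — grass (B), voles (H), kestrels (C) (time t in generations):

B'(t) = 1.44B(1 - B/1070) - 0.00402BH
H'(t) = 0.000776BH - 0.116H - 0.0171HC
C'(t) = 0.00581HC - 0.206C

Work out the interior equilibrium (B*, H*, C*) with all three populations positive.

From dC/dt = 0: 0.00581H* = 0.206, so H* = 35.5.
From dB/dt = 0: 1.44(1 - B*/1070) = 0.00402·35.5, giving B* = 1070·(1 - 0.099) = 964.
From dH/dt = 0: 0.000776·964 - 0.116 = 0.0171C*, so C* = 0.632/0.0171 = 37.

B* ≈ 964, H* ≈ 35.5, C* ≈ 37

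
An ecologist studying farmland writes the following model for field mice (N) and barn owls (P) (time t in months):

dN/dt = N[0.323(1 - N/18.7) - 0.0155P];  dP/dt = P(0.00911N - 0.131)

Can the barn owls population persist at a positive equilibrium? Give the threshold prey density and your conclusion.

Threshold N = 14.4; K > 14.4, so yes, the predator persists.

The predator equation gives dP/dt > 0 only when N > 0.131/0.00911 = 14.4.
Without the predator, N → K = 18.7. Since 18.7 > 14.4, the predator can invade and persist.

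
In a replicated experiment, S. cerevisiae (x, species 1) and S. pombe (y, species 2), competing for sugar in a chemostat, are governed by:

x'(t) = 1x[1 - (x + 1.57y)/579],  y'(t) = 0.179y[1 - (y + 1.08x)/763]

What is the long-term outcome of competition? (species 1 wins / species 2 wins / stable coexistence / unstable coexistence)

Compare the nullcline intercepts: K1/α12 = 579/1.57 = 369 < K2 = 763; K2/α21 = 763/1.08 = 706 > K1 = 579.
Since the inequalities point opposite ways, species 2 can invade but species 1 cannot.

species 2 excludes species 1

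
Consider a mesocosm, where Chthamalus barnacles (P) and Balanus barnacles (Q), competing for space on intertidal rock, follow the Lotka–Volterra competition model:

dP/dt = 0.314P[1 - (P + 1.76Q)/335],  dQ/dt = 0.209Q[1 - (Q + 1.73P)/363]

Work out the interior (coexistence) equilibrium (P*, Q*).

Setting both brackets to zero gives the nullclines P + 1.76Q = 335 and 1.73P + Q = 363.
Substituting Q = 363 - 1.73P into the first: P(1 - 1.76·1.73) = 335 - 1.76·363.
So P* = -304/-2.04 = 149, and then Q* = 363 - 1.73·149 = 106.

P* ≈ 149, Q* ≈ 106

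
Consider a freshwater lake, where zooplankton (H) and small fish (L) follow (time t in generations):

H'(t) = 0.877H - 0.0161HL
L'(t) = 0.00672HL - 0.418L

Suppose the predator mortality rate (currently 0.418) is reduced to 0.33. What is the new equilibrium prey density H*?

At the interior fixed point, setting dL/dt = 0 with L > 0 fixes H* = (predator death rate)/(HL coefficient) — independent of the other coefficients.
With the change, H* = 0.33/0.00672 = 49.1; it falls from 62.2.

H* ≈ 49.1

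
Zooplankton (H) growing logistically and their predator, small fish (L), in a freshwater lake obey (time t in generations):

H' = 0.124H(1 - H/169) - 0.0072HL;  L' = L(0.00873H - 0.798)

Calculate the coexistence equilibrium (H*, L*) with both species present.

H* ≈ 91.4, L* ≈ 7.91

From dL/dt = 0 with L > 0: 0.00873H* = 0.798, so H* = 91.4.
Substitute into dH/dt = 0: 0.124(1 - 91.4/169) = 0.0072L*.
The bracket is 0.459, giving L* = 0.0569/0.0072 = 7.91.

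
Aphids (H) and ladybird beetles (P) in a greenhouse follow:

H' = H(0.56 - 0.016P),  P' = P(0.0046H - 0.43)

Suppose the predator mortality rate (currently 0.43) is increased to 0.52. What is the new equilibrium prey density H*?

At the interior fixed point, setting dP/dt = 0 with P > 0 fixes H* = (predator death rate)/(HP coefficient) — independent of the other coefficients.
With the change, H* = 0.52/0.0046 = 113; it rises from 93.5.

H* ≈ 113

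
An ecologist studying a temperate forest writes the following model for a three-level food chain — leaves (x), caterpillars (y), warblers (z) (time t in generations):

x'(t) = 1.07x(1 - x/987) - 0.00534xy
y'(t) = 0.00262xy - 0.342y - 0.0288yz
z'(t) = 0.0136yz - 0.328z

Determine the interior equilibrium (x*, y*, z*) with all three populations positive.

x* ≈ 868, y* ≈ 24.1, z* ≈ 67.1

From dz/dt = 0: 0.0136y* = 0.328, so y* = 24.1.
From dx/dt = 0: 1.07(1 - x*/987) = 0.00534·24.1, giving x* = 987·(1 - 0.12) = 868.
From dy/dt = 0: 0.00262·868 - 0.342 = 0.0288z*, so z* = 1.93/0.0288 = 67.1.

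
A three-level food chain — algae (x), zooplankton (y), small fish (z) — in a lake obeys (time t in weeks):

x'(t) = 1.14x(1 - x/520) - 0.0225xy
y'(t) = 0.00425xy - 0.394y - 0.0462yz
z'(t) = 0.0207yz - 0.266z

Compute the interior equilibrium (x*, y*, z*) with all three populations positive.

From dz/dt = 0: 0.0207y* = 0.266, so y* = 12.9.
From dx/dt = 0: 1.14(1 - x*/520) = 0.0225·12.9, giving x* = 520·(1 - 0.254) = 388.
From dy/dt = 0: 0.00425·388 - 0.394 = 0.0462z*, so z* = 1.26/0.0462 = 27.2.

x* ≈ 388, y* ≈ 12.9, z* ≈ 27.2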